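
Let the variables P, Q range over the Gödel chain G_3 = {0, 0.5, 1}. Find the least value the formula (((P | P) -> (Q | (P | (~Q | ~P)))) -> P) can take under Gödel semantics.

0.00

The minimum is attained at P = 0, Q = 0:
  (P | P) = max(0, 0) = 0
  ~Q: Gödel ¬ of 0 = 1 (operand is 0)
  ~P: Gödel ¬ of 0 = 1 (operand is 0)
  (~Q | ~P) = max(1, 1) = 1
  (P | (~Q | ~P)) = max(0, 1) = 1
  (Q | (P | (~Q | ~P))) = max(0, 1) = 1
  ((P | P) -> (Q | (P | (~Q | ~P)))): 0 ≤ 1, so result = 1
  (((P | P) -> (Q | (P | (~Q | ~P)))) -> P): 1 > 0, so result = 0
Checking all 9 assignments confirms none give a value below 0.00.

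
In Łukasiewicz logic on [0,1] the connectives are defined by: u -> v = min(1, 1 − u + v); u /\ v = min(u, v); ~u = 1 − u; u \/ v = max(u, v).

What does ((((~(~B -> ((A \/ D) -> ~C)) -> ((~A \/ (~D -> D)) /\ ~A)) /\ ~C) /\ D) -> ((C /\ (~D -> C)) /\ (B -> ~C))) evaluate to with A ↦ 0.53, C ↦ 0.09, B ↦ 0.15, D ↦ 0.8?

0.29

~B: Łukasiewicz ¬ gives 1 − 0.15 = 0.85
(A \/ D) = max(0.53, 0.8) = 0.8
~C: Łukasiewicz ¬ gives 1 − 0.09 = 0.91
((A \/ D) -> ~C): min(1, 1 − 0.8 + 0.91) = 1
(~B -> ((A \/ D) -> ~C)): min(1, 1 − 0.85 + 1) = 1
~(~B -> ((A \/ D) -> ~C)): Łukasiewicz ¬ gives 1 − 1 = 0
~A: Łukasiewicz ¬ gives 1 − 0.53 = 0.47
~D: Łukasiewicz ¬ gives 1 − 0.8 = 0.2
(~D -> D): min(1, 1 − 0.2 + 0.8) = 1
(~A \/ (~D -> D)) = max(0.47, 1) = 1
~A: Łukasiewicz ¬ gives 1 − 0.53 = 0.47
((~A \/ (~D -> D)) /\ ~A) = min(1, 0.47) = 0.47
(~(~B -> ((A \/ D) -> ~C)) -> ((~A \/ (~D -> D)) /\ ~A)): min(1, 1 − 0 + 0.47) = 1
~C: Łukasiewicz ¬ gives 1 − 0.09 = 0.91
((~(~B -> ((A \/ D) -> ~C)) -> ((~A \/ (~D -> D)) /\ ~A)) /\ ~C) = min(1, 0.91) = 0.91
(((~(~B -> ((A \/ D) -> ~C)) -> ((~A \/ (~D -> D)) /\ ~A)) /\ ~C) /\ D) = min(0.91, 0.8) = 0.8
~D: Łukasiewicz ¬ gives 1 − 0.8 = 0.2
(~D -> C): min(1, 1 − 0.2 + 0.09) = 0.89
(C /\ (~D -> C)) = min(0.09, 0.89) = 0.09
~C: Łukasiewicz ¬ gives 1 − 0.09 = 0.91
(B -> ~C): min(1, 1 − 0.15 + 0.91) = 1
((C /\ (~D -> C)) /\ (B -> ~C)) = min(0.09, 1) = 0.09
((((~(~B -> ((A \/ D) -> ~C)) -> ((~A \/ (~D -> D)) /\ ~A)) /\ ~C) /\ D) -> ((C /\ (~D -> C)) /\ (B -> ~C))): min(1, 1 − 0.8 + 0.09) = 0.29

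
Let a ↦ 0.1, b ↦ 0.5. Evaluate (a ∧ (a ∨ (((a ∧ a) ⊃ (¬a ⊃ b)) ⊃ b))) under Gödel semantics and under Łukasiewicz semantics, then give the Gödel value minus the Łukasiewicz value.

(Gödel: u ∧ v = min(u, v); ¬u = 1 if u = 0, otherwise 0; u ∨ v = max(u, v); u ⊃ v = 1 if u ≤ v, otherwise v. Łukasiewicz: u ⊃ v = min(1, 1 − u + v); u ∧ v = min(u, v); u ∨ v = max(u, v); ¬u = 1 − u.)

0.00

Gödel evaluation:
  (a ∧ a) = min(0.1, 0.1) = 0.1
  ¬a: Gödel ¬ of 0.1 = 0 (operand ≠ 0)
  (¬a ⊃ b): 0 ≤ 0.5, so result = 1
  ((a ∧ a) ⊃ (¬a ⊃ b)): 0.1 ≤ 1, so result = 1
  (((a ∧ a) ⊃ (¬a ⊃ b)) ⊃ b): 1 > 0.5, so result = 0.5
  (a ∨ (((a ∧ a) ⊃ (¬a ⊃ b)) ⊃ b)) = max(0.1, 0.5) = 0.5
  (a ∧ (a ∨ (((a ∧ a) ⊃ (¬a ⊃ b)) ⊃ b))) = min(0.1, 0.5) = 0.1
  Gödel value = 0.1
Łukasiewicz evaluation:
  (a ∧ a) = min(0.1, 0.1) = 0.1
  ¬a: Łukasiewicz ¬ gives 1 − 0.1 = 0.9
  (¬a ⊃ b): min(1, 1 − 0.9 + 0.5) = 0.6
  ((a ∧ a) ⊃ (¬a ⊃ b)): min(1, 1 − 0.1 + 0.6) = 1
  (((a ∧ a) ⊃ (¬a ⊃ b)) ⊃ b): min(1, 1 − 1 + 0.5) = 0.5
  (a ∨ (((a ∧ a) ⊃ (¬a ⊃ b)) ⊃ b)) = max(0.1, 0.5) = 0.5
  (a ∧ (a ∨ (((a ∧ a) ⊃ (¬a ⊃ b)) ⊃ b))) = min(0.1, 0.5) = 0.1
  Łukasiewicz value = 0.1
Difference: 0.1 − 0.1 = 0.00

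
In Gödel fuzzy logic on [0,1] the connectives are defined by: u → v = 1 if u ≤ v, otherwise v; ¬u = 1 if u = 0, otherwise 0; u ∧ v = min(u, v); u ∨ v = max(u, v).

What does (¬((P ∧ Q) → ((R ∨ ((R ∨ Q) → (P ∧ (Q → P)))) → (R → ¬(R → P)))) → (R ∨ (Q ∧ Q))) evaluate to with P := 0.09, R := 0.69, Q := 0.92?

0.92

(P ∧ Q) = min(0.09, 0.92) = 0.09
(R ∨ Q) = max(0.69, 0.92) = 0.92
(Q → P): 0.92 > 0.09, so result = 0.09
(P ∧ (Q → P)) = min(0.09, 0.09) = 0.09
((R ∨ Q) → (P ∧ (Q → P))): 0.92 > 0.09, so result = 0.09
(R ∨ ((R ∨ Q) → (P ∧ (Q → P)))) = max(0.69, 0.09) = 0.69
(R → P): 0.69 > 0.09, so result = 0.09
¬(R → P): Gödel ¬ of 0.09 = 0 (operand ≠ 0)
(R → ¬(R → P)): 0.69 > 0, so result = 0
((R ∨ ((R ∨ Q) → (P ∧ (Q → P)))) → (R → ¬(R → P))): 0.69 > 0, so result = 0
((P ∧ Q) → ((R ∨ ((R ∨ Q) → (P ∧ (Q → P)))) → (R → ¬(R → P)))): 0.09 > 0, so result = 0
¬((P ∧ Q) → ((R ∨ ((R ∨ Q) → (P ∧ (Q → P)))) → (R → ¬(R → P)))): Gödel ¬ of 0 = 1 (operand is 0)
(Q ∧ Q) = min(0.92, 0.92) = 0.92
(R ∨ (Q ∧ Q)) = max(0.69, 0.92) = 0.92
(¬((P ∧ Q) → ((R ∨ ((R ∨ Q) → (P ∧ (Q → P)))) → (R → ¬(R → P)))) → (R ∨ (Q ∧ Q))): 1 > 0.92, so result = 0.92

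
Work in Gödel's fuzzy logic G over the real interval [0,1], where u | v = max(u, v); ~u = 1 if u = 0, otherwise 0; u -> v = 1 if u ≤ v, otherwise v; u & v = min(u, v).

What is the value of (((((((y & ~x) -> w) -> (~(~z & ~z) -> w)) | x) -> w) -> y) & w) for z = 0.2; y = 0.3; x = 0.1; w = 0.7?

~x: Gödel ¬ of 0.1 = 0 (operand ≠ 0)
(y & ~x) = min(0.3, 0) = 0
((y & ~x) -> w): 0 ≤ 0.7, so result = 1
~z: Gödel ¬ of 0.2 = 0 (operand ≠ 0)
~z: Gödel ¬ of 0.2 = 0 (operand ≠ 0)
(~z & ~z) = min(0, 0) = 0
~(~z & ~z): Gödel ¬ of 0 = 1 (operand is 0)
(~(~z & ~z) -> w): 1 > 0.7, so result = 0.7
(((y & ~x) -> w) -> (~(~z & ~z) -> w)): 1 > 0.7, so result = 0.7
((((y & ~x) -> w) -> (~(~z & ~z) -> w)) | x) = max(0.7, 0.1) = 0.7
(((((y & ~x) -> w) -> (~(~z & ~z) -> w)) | x) -> w): 0.7 ≤ 0.7, so result = 1
((((((y & ~x) -> w) -> (~(~z & ~z) -> w)) | x) -> w) -> y): 1 > 0.3, so result = 0.3
(((((((y & ~x) -> w) -> (~(~z & ~z) -> w)) | x) -> w) -> y) & w) = min(0.3, 0.7) = 0.3

0.30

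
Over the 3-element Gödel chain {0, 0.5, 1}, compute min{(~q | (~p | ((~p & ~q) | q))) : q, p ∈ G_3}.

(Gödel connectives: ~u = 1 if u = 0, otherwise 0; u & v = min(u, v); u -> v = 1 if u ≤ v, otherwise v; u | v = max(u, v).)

0.50

The minimum is attained at q = 0.5, p = 0.5:
  ~q: Gödel ¬ of 0.5 = 0 (operand ≠ 0)
  ~p: Gödel ¬ of 0.5 = 0 (operand ≠ 0)
  ~p: Gödel ¬ of 0.5 = 0 (operand ≠ 0)
  ~q: Gödel ¬ of 0.5 = 0 (operand ≠ 0)
  (~p & ~q) = min(0, 0) = 0
  ((~p & ~q) | q) = max(0, 0.5) = 0.5
  (~p | ((~p & ~q) | q)) = max(0, 0.5) = 0.5
  (~q | (~p | ((~p & ~q) | q))) = max(0, 0.5) = 0.5
Checking all 9 assignments confirms none give a value below 0.50.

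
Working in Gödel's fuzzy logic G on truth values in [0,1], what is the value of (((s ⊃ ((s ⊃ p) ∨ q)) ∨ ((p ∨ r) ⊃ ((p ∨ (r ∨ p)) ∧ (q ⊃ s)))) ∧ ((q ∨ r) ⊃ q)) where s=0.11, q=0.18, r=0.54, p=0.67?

(s ⊃ p): 0.11 ≤ 0.67, so result = 1
((s ⊃ p) ∨ q) = max(1, 0.18) = 1
(s ⊃ ((s ⊃ p) ∨ q)): 0.11 ≤ 1, so result = 1
(p ∨ r) = max(0.67, 0.54) = 0.67
(r ∨ p) = max(0.54, 0.67) = 0.67
(p ∨ (r ∨ p)) = max(0.67, 0.67) = 0.67
(q ⊃ s): 0.18 > 0.11, so result = 0.11
((p ∨ (r ∨ p)) ∧ (q ⊃ s)) = min(0.67, 0.11) = 0.11
((p ∨ r) ⊃ ((p ∨ (r ∨ p)) ∧ (q ⊃ s))): 0.67 > 0.11, so result = 0.11
((s ⊃ ((s ⊃ p) ∨ q)) ∨ ((p ∨ r) ⊃ ((p ∨ (r ∨ p)) ∧ (q ⊃ s)))) = max(1, 0.11) = 1
(q ∨ r) = max(0.18, 0.54) = 0.54
((q ∨ r) ⊃ q): 0.54 > 0.18, so result = 0.18
(((s ⊃ ((s ⊃ p) ∨ q)) ∨ ((p ∨ r) ⊃ ((p ∨ (r ∨ p)) ∧ (q ⊃ s)))) ∧ ((q ∨ r) ⊃ q)) = min(1, 0.18) = 0.18

0.18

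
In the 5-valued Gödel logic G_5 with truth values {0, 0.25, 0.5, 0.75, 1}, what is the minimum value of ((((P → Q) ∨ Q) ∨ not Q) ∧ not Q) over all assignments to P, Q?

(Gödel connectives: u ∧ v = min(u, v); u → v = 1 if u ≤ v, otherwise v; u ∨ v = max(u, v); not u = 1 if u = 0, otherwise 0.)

The minimum is attained at P = 0, Q = 0.25:
  (P → Q): 0 ≤ 0.25, so result = 1
  ((P → Q) ∨ Q) = max(1, 0.25) = 1
  not Q: Gödel ¬ of 0.25 = 0 (operand ≠ 0)
  (((P → Q) ∨ Q) ∨ not Q) = max(1, 0) = 1
  not Q: Gödel ¬ of 0.25 = 0 (operand ≠ 0)
  ((((P → Q) ∨ Q) ∨ not Q) ∧ not Q) = min(1, 0) = 0
Checking all 25 assignments confirms none give a value below 0.00.

0.00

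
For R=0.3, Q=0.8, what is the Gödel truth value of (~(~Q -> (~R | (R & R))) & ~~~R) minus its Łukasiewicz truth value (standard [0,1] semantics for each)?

0.00

Gödel evaluation:
  ~Q: Gödel ¬ of 0.8 = 0 (operand ≠ 0)
  ~R: Gödel ¬ of 0.3 = 0 (operand ≠ 0)
  (R & R) = min(0.3, 0.3) = 0.3
  (~R | (R & R)) = max(0, 0.3) = 0.3
  (~Q -> (~R | (R & R))): 0 ≤ 0.3, so result = 1
  ~(~Q -> (~R | (R & R))): Gödel ¬ of 1 = 0 (operand ≠ 0)
  ~R: Gödel ¬ of 0.3 = 0 (operand ≠ 0)
  ~~R: Gödel ¬ of 0 = 1 (operand is 0)
  ~~~R: Gödel ¬ of 1 = 0 (operand ≠ 0)
  (~(~Q -> (~R | (R & R))) & ~~~R) = min(0, 0) = 0
  Gödel value = 0
Łukasiewicz evaluation:
  ~Q: Łukasiewicz ¬ gives 1 − 0.8 = 0.2
  ~R: Łukasiewicz ¬ gives 1 − 0.3 = 0.7
  (R & R) = min(0.3, 0.3) = 0.3
  (~R | (R & R)) = max(0.7, 0.3) = 0.7
  (~Q -> (~R | (R & R))): min(1, 1 − 0.2 + 0.7) = 1
  ~(~Q -> (~R | (R & R))): Łukasiewicz ¬ gives 1 − 1 = 0
  ~R: Łukasiewicz ¬ gives 1 − 0.3 = 0.7
  ~~R: Łukasiewicz ¬ gives 1 − 0.7 = 0.3
  ~~~R: Łukasiewicz ¬ gives 1 − 0.3 = 0.7
  (~(~Q -> (~R | (R & R))) & ~~~R) = min(0, 0.7) = 0
  Łukasiewicz value = 0
Difference: 0 − 0 = 0.00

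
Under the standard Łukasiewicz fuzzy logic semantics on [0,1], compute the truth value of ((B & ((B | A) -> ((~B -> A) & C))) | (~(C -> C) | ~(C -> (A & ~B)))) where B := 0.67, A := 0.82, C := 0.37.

0.55

(B | A) = max(0.67, 0.82) = 0.82
~B: Łukasiewicz ¬ gives 1 − 0.67 = 0.33
(~B -> A): min(1, 1 − 0.33 + 0.82) = 1
((~B -> A) & C) = min(1, 0.37) = 0.37
((B | A) -> ((~B -> A) & C)): min(1, 1 − 0.82 + 0.37) = 0.55
(B & ((B | A) -> ((~B -> A) & C))) = min(0.67, 0.55) = 0.55
(C -> C): min(1, 1 − 0.37 + 0.37) = 1
~(C -> C): Łukasiewicz ¬ gives 1 − 1 = 0
~B: Łukasiewicz ¬ gives 1 − 0.67 = 0.33
(A & ~B) = min(0.82, 0.33) = 0.33
(C -> (A & ~B)): min(1, 1 − 0.37 + 0.33) = 0.96
~(C -> (A & ~B)): Łukasiewicz ¬ gives 1 − 0.96 = 0.04
(~(C -> C) | ~(C -> (A & ~B))) = max(0, 0.04) = 0.04
((B & ((B | A) -> ((~B -> A) & C))) | (~(C -> C) | ~(C -> (A & ~B)))) = max(0.55, 0.04) = 0.55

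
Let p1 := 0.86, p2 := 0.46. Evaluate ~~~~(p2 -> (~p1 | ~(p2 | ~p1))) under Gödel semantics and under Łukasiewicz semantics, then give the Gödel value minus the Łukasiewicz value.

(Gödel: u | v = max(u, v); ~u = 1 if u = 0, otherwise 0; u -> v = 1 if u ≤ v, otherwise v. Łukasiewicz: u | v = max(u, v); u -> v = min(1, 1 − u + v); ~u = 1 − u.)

Gödel evaluation:
  ~p1: Gödel ¬ of 0.86 = 0 (operand ≠ 0)
  ~p1: Gödel ¬ of 0.86 = 0 (operand ≠ 0)
  (p2 | ~p1) = max(0.46, 0) = 0.46
  ~(p2 | ~p1): Gödel ¬ of 0.46 = 0 (operand ≠ 0)
  (~p1 | ~(p2 | ~p1)) = max(0, 0) = 0
  (p2 -> (~p1 | ~(p2 | ~p1))): 0.46 > 0, so result = 0
  ~(p2 -> (~p1 | ~(p2 | ~p1))): Gödel ¬ of 0 = 1 (operand is 0)
  ~~(p2 -> (~p1 | ~(p2 | ~p1))): Gödel ¬ of 1 = 0 (operand ≠ 0)
  ~~~(p2 -> (~p1 | ~(p2 | ~p1))): Gödel ¬ of 0 = 1 (operand is 0)
  ~~~~(p2 -> (~p1 | ~(p2 | ~p1))): Gödel ¬ of 1 = 0 (operand ≠ 0)
  Gödel value = 0
Łukasiewicz evaluation:
  ~p1: Łukasiewicz ¬ gives 1 − 0.86 = 0.14
  ~p1: Łukasiewicz ¬ gives 1 − 0.86 = 0.14
  (p2 | ~p1) = max(0.46, 0.14) = 0.46
  ~(p2 | ~p1): Łukasiewicz ¬ gives 1 − 0.46 = 0.54
  (~p1 | ~(p2 | ~p1)) = max(0.14, 0.54) = 0.54
  (p2 -> (~p1 | ~(p2 | ~p1))): min(1, 1 − 0.46 + 0.54) = 1
  ~(p2 -> (~p1 | ~(p2 | ~p1))): Łukasiewicz ¬ gives 1 − 1 = 0
  ~~(p2 -> (~p1 | ~(p2 | ~p1))): Łukasiewicz ¬ gives 1 − 0 = 1
  ~~~(p2 -> (~p1 | ~(p2 | ~p1))): Łukasiewicz ¬ gives 1 − 1 = 0
  ~~~~(p2 -> (~p1 | ~(p2 | ~p1))): Łukasiewicz ¬ gives 1 − 0 = 1
  Łukasiewicz value = 1
Difference: 0 − 1 = -1.00

-1.00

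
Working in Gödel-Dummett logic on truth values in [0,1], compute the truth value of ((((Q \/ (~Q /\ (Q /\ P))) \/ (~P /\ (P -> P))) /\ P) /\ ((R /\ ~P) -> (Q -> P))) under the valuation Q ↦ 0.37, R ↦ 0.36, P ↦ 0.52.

~Q: Gödel ¬ of 0.37 = 0 (operand ≠ 0)
(Q /\ P) = min(0.37, 0.52) = 0.37
(~Q /\ (Q /\ P)) = min(0, 0.37) = 0
(Q \/ (~Q /\ (Q /\ P))) = max(0.37, 0) = 0.37
~P: Gödel ¬ of 0.52 = 0 (operand ≠ 0)
(P -> P): 0.52 ≤ 0.52, so result = 1
(~P /\ (P -> P)) = min(0, 1) = 0
((Q \/ (~Q /\ (Q /\ P))) \/ (~P /\ (P -> P))) = max(0.37, 0) = 0.37
(((Q \/ (~Q /\ (Q /\ P))) \/ (~P /\ (P -> P))) /\ P) = min(0.37, 0.52) = 0.37
~P: Gödel ¬ of 0.52 = 0 (operand ≠ 0)
(R /\ ~P) = min(0.36, 0) = 0
(Q -> P): 0.37 ≤ 0.52, so result = 1
((R /\ ~P) -> (Q -> P)): 0 ≤ 1, so result = 1
((((Q \/ (~Q /\ (Q /\ P))) \/ (~P /\ (P -> P))) /\ P) /\ ((R /\ ~P) -> (Q -> P))) = min(0.37, 1) = 0.37

0.37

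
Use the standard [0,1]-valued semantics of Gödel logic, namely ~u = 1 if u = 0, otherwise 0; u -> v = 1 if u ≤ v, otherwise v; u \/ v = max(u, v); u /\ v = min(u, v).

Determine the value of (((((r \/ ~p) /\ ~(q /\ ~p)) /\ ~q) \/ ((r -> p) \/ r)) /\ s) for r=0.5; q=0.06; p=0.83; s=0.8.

~p: Gödel ¬ of 0.83 = 0 (operand ≠ 0)
(r \/ ~p) = max(0.5, 0) = 0.5
~p: Gödel ¬ of 0.83 = 0 (operand ≠ 0)
(q /\ ~p) = min(0.06, 0) = 0
~(q /\ ~p): Gödel ¬ of 0 = 1 (operand is 0)
((r \/ ~p) /\ ~(q /\ ~p)) = min(0.5, 1) = 0.5
~q: Gödel ¬ of 0.06 = 0 (operand ≠ 0)
(((r \/ ~p) /\ ~(q /\ ~p)) /\ ~q) = min(0.5, 0) = 0
(r -> p): 0.5 ≤ 0.83, so result = 1
((r -> p) \/ r) = max(1, 0.5) = 1
((((r \/ ~p) /\ ~(q /\ ~p)) /\ ~q) \/ ((r -> p) \/ r)) = max(0, 1) = 1
(((((r \/ ~p) /\ ~(q /\ ~p)) /\ ~q) \/ ((r -> p) \/ r)) /\ s) = min(1, 0.8) = 0.8

0.80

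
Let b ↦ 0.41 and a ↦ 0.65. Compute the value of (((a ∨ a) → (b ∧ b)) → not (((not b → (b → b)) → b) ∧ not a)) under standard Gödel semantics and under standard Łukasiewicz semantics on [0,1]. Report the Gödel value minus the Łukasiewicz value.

Gödel evaluation:
  (a ∨ a) = max(0.65, 0.65) = 0.65
  (b ∧ b) = min(0.41, 0.41) = 0.41
  ((a ∨ a) → (b ∧ b)): 0.65 > 0.41, so result = 0.41
  not b: Gödel ¬ of 0.41 = 0 (operand ≠ 0)
  (b → b): 0.41 ≤ 0.41, so result = 1
  (not b → (b → b)): 0 ≤ 1, so result = 1
  ((not b → (b → b)) → b): 1 > 0.41, so result = 0.41
  not a: Gödel ¬ of 0.65 = 0 (operand ≠ 0)
  (((not b → (b → b)) → b) ∧ not a) = min(0.41, 0) = 0
  not (((not b → (b → b)) → b) ∧ not a): Gödel ¬ of 0 = 1 (operand is 0)
  (((a ∨ a) → (b ∧ b)) → not (((not b → (b → b)) → b) ∧ not a)): 0.41 ≤ 1, so result = 1
  Gödel value = 1
Łukasiewicz evaluation:
  (a ∨ a) = max(0.65, 0.65) = 0.65
  (b ∧ b) = min(0.41, 0.41) = 0.41
  ((a ∨ a) → (b ∧ b)): min(1, 1 − 0.65 + 0.41) = 0.76
  not b: Łukasiewicz ¬ gives 1 − 0.41 = 0.59
  (b → b): min(1, 1 − 0.41 + 0.41) = 1
  (not b → (b → b)): min(1, 1 − 0.59 + 1) = 1
  ((not b → (b → b)) → b): min(1, 1 − 1 + 0.41) = 0.41
  not a: Łukasiewicz ¬ gives 1 − 0.65 = 0.35
  (((not b → (b → b)) → b) ∧ not a) = min(0.41, 0.35) = 0.35
  not (((not b → (b → b)) → b) ∧ not a): Łukasiewicz ¬ gives 1 − 0.35 = 0.65
  (((a ∨ a) → (b ∧ b)) → not (((not b → (b → b)) → b) ∧ not a)): min(1, 1 − 0.76 + 0.65) = 0.89
  Łukasiewicz value = 0.89
Difference: 1 − 0.89 = 0.11

0.11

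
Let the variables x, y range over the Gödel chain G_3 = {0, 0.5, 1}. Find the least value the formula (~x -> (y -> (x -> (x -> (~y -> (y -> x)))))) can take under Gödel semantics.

Every assignment gives 1. For instance at x = 0, y = 0:
  ~x: Gödel ¬ of 0 = 1 (operand is 0)
  ~y: Gödel ¬ of 0 = 1 (operand is 0)
  (y -> x): 0 ≤ 0, so result = 1
  (~y -> (y -> x)): 1 ≤ 1, so result = 1
  (x -> (~y -> (y -> x))): 0 ≤ 1, so result = 1
  (x -> (x -> (~y -> (y -> x)))): 0 ≤ 1, so result = 1
  (y -> (x -> (x -> (~y -> (y -> x))))): 0 ≤ 1, so result = 1
  (~x -> (y -> (x -> (x -> (~y -> (y -> x)))))): 1 ≤ 1, so result = 1
All 9 assignments give value 1 — the formula is a G_3-tautology.

1.00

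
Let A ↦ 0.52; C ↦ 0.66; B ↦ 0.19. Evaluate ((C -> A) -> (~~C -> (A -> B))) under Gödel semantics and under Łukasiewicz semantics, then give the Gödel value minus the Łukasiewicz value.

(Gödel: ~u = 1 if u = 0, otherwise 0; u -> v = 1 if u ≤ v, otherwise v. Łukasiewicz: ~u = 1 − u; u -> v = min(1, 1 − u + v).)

Gödel evaluation:
  (C -> A): 0.66 > 0.52, so result = 0.52
  ~C: Gödel ¬ of 0.66 = 0 (operand ≠ 0)
  ~~C: Gödel ¬ of 0 = 1 (operand is 0)
  (A -> B): 0.52 > 0.19, so result = 0.19
  (~~C -> (A -> B)): 1 > 0.19, so result = 0.19
  ((C -> A) -> (~~C -> (A -> B))): 0.52 > 0.19, so result = 0.19
  Gödel value = 0.19
Łukasiewicz evaluation:
  (C -> A): min(1, 1 − 0.66 + 0.52) = 0.86
  ~C: Łukasiewicz ¬ gives 1 − 0.66 = 0.34
  ~~C: Łukasiewicz ¬ gives 1 − 0.34 = 0.66
  (A -> B): min(1, 1 − 0.52 + 0.19) = 0.67
  (~~C -> (A -> B)): min(1, 1 − 0.66 + 0.67) = 1
  ((C -> A) -> (~~C -> (A -> B))): min(1, 1 − 0.86 + 1) = 1
  Łukasiewicz value = 1
Difference: 0.19 − 1 = -0.81

-0.81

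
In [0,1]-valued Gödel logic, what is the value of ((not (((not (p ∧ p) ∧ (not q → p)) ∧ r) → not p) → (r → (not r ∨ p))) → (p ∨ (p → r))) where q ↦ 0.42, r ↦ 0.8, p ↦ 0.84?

0.84

(p ∧ p) = min(0.84, 0.84) = 0.84
not (p ∧ p): Gödel ¬ of 0.84 = 0 (operand ≠ 0)
not q: Gödel ¬ of 0.42 = 0 (operand ≠ 0)
(not q → p): 0 ≤ 0.84, so result = 1
(not (p ∧ p) ∧ (not q → p)) = min(0, 1) = 0
((not (p ∧ p) ∧ (not q → p)) ∧ r) = min(0, 0.8) = 0
not p: Gödel ¬ of 0.84 = 0 (operand ≠ 0)
(((not (p ∧ p) ∧ (not q → p)) ∧ r) → not p): 0 ≤ 0, so result = 1
not (((not (p ∧ p) ∧ (not q → p)) ∧ r) → not p): Gödel ¬ of 1 = 0 (operand ≠ 0)
not r: Gödel ¬ of 0.8 = 0 (operand ≠ 0)
(not r ∨ p) = max(0, 0.84) = 0.84
(r → (not r ∨ p)): 0.8 ≤ 0.84, so result = 1
(not (((not (p ∧ p) ∧ (not q → p)) ∧ r) → not p) → (r → (not r ∨ p))): 0 ≤ 1, so result = 1
(p → r): 0.84 > 0.8, so result = 0.8
(p ∨ (p → r)) = max(0.84, 0.8) = 0.84
((not (((not (p ∧ p) ∧ (not q → p)) ∧ r) → not p) → (r → (not r ∨ p))) → (p ∨ (p → r))): 1 > 0.84, so result = 0.84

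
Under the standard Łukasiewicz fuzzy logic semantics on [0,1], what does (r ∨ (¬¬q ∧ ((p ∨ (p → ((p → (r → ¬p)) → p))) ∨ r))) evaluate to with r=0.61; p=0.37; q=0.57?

¬q: Łukasiewicz ¬ gives 1 − 0.57 = 0.43
¬¬q: Łukasiewicz ¬ gives 1 − 0.43 = 0.57
¬p: Łukasiewicz ¬ gives 1 − 0.37 = 0.63
(r → ¬p): min(1, 1 − 0.61 + 0.63) = 1
(p → (r → ¬p)): min(1, 1 − 0.37 + 1) = 1
((p → (r → ¬p)) → p): min(1, 1 − 1 + 0.37) = 0.37
(p → ((p → (r → ¬p)) → p)): min(1, 1 − 0.37 + 0.37) = 1
(p ∨ (p → ((p → (r → ¬p)) → p))) = max(0.37, 1) = 1
((p ∨ (p → ((p → (r → ¬p)) → p))) ∨ r) = max(1, 0.61) = 1
(¬¬q ∧ ((p ∨ (p → ((p → (r → ¬p)) → p))) ∨ r)) = min(0.57, 1) = 0.57
(r ∨ (¬¬q ∧ ((p ∨ (p → ((p → (r → ¬p)) → p))) ∨ r))) = max(0.61, 0.57) = 0.61

0.61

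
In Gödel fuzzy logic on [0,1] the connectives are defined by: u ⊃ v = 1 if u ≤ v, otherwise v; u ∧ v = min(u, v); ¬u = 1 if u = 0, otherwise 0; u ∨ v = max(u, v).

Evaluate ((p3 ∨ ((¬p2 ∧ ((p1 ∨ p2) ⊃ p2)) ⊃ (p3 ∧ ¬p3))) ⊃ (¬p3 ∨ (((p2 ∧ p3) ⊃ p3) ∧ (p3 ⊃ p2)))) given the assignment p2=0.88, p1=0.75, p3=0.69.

¬p2: Gödel ¬ of 0.88 = 0 (operand ≠ 0)
(p1 ∨ p2) = max(0.75, 0.88) = 0.88
((p1 ∨ p2) ⊃ p2): 0.88 ≤ 0.88, so result = 1
(¬p2 ∧ ((p1 ∨ p2) ⊃ p2)) = min(0, 1) = 0
¬p3: Gödel ¬ of 0.69 = 0 (operand ≠ 0)
(p3 ∧ ¬p3) = min(0.69, 0) = 0
((¬p2 ∧ ((p1 ∨ p2) ⊃ p2)) ⊃ (p3 ∧ ¬p3)): 0 ≤ 0, so result = 1
(p3 ∨ ((¬p2 ∧ ((p1 ∨ p2) ⊃ p2)) ⊃ (p3 ∧ ¬p3))) = max(0.69, 1) = 1
¬p3: Gödel ¬ of 0.69 = 0 (operand ≠ 0)
(p2 ∧ p3) = min(0.88, 0.69) = 0.69
((p2 ∧ p3) ⊃ p3): 0.69 ≤ 0.69, so result = 1
(p3 ⊃ p2): 0.69 ≤ 0.88, so result = 1
(((p2 ∧ p3) ⊃ p3) ∧ (p3 ⊃ p2)) = min(1, 1) = 1
(¬p3 ∨ (((p2 ∧ p3) ⊃ p3) ∧ (p3 ⊃ p2))) = max(0, 1) = 1
((p3 ∨ ((¬p2 ∧ ((p1 ∨ p2) ⊃ p2)) ⊃ (p3 ∧ ¬p3))) ⊃ (¬p3 ∨ (((p2 ∧ p3) ⊃ p3) ∧ (p3 ⊃ p2)))): 1 ≤ 1, so result = 1

1.00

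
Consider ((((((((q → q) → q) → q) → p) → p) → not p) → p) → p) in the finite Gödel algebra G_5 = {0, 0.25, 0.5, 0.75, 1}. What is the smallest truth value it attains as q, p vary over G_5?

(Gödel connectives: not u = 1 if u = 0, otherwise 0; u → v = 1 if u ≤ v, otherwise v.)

0.25

The minimum is attained at q = 0, p = 0.25:
  (q → q): 0 ≤ 0, so result = 1
  ((q → q) → q): 1 > 0, so result = 0
  (((q → q) → q) → q): 0 ≤ 0, so result = 1
  ((((q → q) → q) → q) → p): 1 > 0.25, so result = 0.25
  (((((q → q) → q) → q) → p) → p): 0.25 ≤ 0.25, so result = 1
  not p: Gödel ¬ of 0.25 = 0 (operand ≠ 0)
  ((((((q → q) → q) → q) → p) → p) → not p): 1 > 0, so result = 0
  (((((((q → q) → q) → q) → p) → p) → not p) → p): 0 ≤ 0.25, so result = 1
  ((((((((q → q) → q) → q) → p) → p) → not p) → p) → p): 1 > 0.25, so result = 0.25
Checking all 25 assignments confirms none give a value below 0.25.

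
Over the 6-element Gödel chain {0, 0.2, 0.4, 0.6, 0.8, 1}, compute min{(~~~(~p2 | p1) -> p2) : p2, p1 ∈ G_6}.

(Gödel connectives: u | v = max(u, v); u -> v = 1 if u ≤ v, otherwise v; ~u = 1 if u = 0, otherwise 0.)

0.20

The minimum is attained at p2 = 0.2, p1 = 0:
  ~p2: Gödel ¬ of 0.2 = 0 (operand ≠ 0)
  (~p2 | p1) = max(0, 0) = 0
  ~(~p2 | p1): Gödel ¬ of 0 = 1 (operand is 0)
  ~~(~p2 | p1): Gödel ¬ of 1 = 0 (operand ≠ 0)
  ~~~(~p2 | p1): Gödel ¬ of 0 = 1 (operand is 0)
  (~~~(~p2 | p1) -> p2): 1 > 0.2, so result = 0.2
Checking all 36 assignments confirms none give a value below 0.20.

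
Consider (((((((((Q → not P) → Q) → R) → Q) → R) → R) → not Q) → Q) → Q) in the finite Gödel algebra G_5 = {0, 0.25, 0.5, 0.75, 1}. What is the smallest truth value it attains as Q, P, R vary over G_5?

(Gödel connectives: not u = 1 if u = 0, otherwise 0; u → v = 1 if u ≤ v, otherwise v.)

0.25

The minimum is attained at Q = 0.25, P = 0, R = 0:
  not P: Gödel ¬ of 0 = 1 (operand is 0)
  (Q → not P): 0.25 ≤ 1, so result = 1
  ((Q → not P) → Q): 1 > 0.25, so result = 0.25
  (((Q → not P) → Q) → R): 0.25 > 0, so result = 0
  ((((Q → not P) → Q) → R) → Q): 0 ≤ 0.25, so result = 1
  (((((Q → not P) → Q) → R) → Q) → R): 1 > 0, so result = 0
  ((((((Q → not P) → Q) → R) → Q) → R) → R): 0 ≤ 0, so result = 1
  not Q: Gödel ¬ of 0.25 = 0 (operand ≠ 0)
  (((((((Q → not P) → Q) → R) → Q) → R) → R) → not Q): 1 > 0, so result = 0
  ((((((((Q → not P) → Q) → R) → Q) → R) → R) → not Q) → Q): 0 ≤ 0.25, so result = 1
  (((((((((Q → not P) → Q) → R) → Q) → R) → R) → not Q) → Q) → Q): 1 > 0.25, so result = 0.25
Checking all 125 assignments confirms none give a value below 0.25.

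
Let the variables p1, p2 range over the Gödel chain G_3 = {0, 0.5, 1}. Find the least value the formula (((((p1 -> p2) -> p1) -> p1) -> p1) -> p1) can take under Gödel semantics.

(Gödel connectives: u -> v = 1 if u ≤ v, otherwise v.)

0.50

The minimum is attained at p1 = 0.5, p2 = 0:
  (p1 -> p2): 0.5 > 0, so result = 0
  ((p1 -> p2) -> p1): 0 ≤ 0.5, so result = 1
  (((p1 -> p2) -> p1) -> p1): 1 > 0.5, so result = 0.5
  ((((p1 -> p2) -> p1) -> p1) -> p1): 0.5 ≤ 0.5, so result = 1
  (((((p1 -> p2) -> p1) -> p1) -> p1) -> p1): 1 > 0.5, so result = 0.5
Checking all 9 assignments confirms none give a value below 0.50.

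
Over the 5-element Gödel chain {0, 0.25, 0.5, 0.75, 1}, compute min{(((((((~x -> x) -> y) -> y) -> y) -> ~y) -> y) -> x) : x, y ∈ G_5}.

0.00

The minimum is attained at x = 0, y = 0.25:
  ~x: Gödel ¬ of 0 = 1 (operand is 0)
  (~x -> x): 1 > 0, so result = 0
  ((~x -> x) -> y): 0 ≤ 0.25, so result = 1
  (((~x -> x) -> y) -> y): 1 > 0.25, so result = 0.25
  ((((~x -> x) -> y) -> y) -> y): 0.25 ≤ 0.25, so result = 1
  ~y: Gödel ¬ of 0.25 = 0 (operand ≠ 0)
  (((((~x -> x) -> y) -> y) -> y) -> ~y): 1 > 0, so result = 0
  ((((((~x -> x) -> y) -> y) -> y) -> ~y) -> y): 0 ≤ 0.25, so result = 1
  (((((((~x -> x) -> y) -> y) -> y) -> ~y) -> y) -> x): 1 > 0, so result = 0
Checking all 25 assignments confirms none give a value below 0.00.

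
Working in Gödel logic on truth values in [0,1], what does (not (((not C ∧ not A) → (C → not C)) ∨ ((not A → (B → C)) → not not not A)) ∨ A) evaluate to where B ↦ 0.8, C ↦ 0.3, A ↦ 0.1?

0.10

not C: Gödel ¬ of 0.3 = 0 (operand ≠ 0)
not A: Gödel ¬ of 0.1 = 0 (operand ≠ 0)
(not C ∧ not A) = min(0, 0) = 0
not C: Gödel ¬ of 0.3 = 0 (operand ≠ 0)
(C → not C): 0.3 > 0, so result = 0
((not C ∧ not A) → (C → not C)): 0 ≤ 0, so result = 1
not A: Gödel ¬ of 0.1 = 0 (operand ≠ 0)
(B → C): 0.8 > 0.3, so result = 0.3
(not A → (B → C)): 0 ≤ 0.3, so result = 1
not A: Gödel ¬ of 0.1 = 0 (operand ≠ 0)
not not A: Gödel ¬ of 0 = 1 (operand is 0)
not not not A: Gödel ¬ of 1 = 0 (operand ≠ 0)
((not A → (B → C)) → not not not A): 1 > 0, so result = 0
(((not C ∧ not A) → (C → not C)) ∨ ((not A → (B → C)) → not not not A)) = max(1, 0) = 1
not (((not C ∧ not A) → (C → not C)) ∨ ((not A → (B → C)) → not not not A)): Gödel ¬ of 1 = 0 (operand ≠ 0)
(not (((not C ∧ not A) → (C → not C)) ∨ ((not A → (B → C)) → not not not A)) ∨ A) = max(0, 0.1) = 0.1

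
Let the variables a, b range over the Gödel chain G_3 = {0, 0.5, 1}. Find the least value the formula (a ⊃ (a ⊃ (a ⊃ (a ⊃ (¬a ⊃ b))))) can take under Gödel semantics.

Every assignment gives 1. For instance at a = 0, b = 0:
  ¬a: Gödel ¬ of 0 = 1 (operand is 0)
  (¬a ⊃ b): 1 > 0, so result = 0
  (a ⊃ (¬a ⊃ b)): 0 ≤ 0, so result = 1
  (a ⊃ (a ⊃ (¬a ⊃ b))): 0 ≤ 1, so result = 1
  (a ⊃ (a ⊃ (a ⊃ (¬a ⊃ b)))): 0 ≤ 1, so result = 1
  (a ⊃ (a ⊃ (a ⊃ (a ⊃ (¬a ⊃ b))))): 0 ≤ 1, so result = 1
All 9 assignments give value 1 — the formula is a G_3-tautology.

1.00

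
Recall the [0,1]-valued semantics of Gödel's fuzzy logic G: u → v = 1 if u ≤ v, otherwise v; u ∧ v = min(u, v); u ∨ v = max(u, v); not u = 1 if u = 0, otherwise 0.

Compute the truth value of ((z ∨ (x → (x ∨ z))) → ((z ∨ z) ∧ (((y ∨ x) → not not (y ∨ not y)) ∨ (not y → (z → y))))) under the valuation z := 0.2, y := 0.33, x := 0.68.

(x ∨ z) = max(0.68, 0.2) = 0.68
(x → (x ∨ z)): 0.68 ≤ 0.68, so result = 1
(z ∨ (x → (x ∨ z))) = max(0.2, 1) = 1
(z ∨ z) = max(0.2, 0.2) = 0.2
(y ∨ x) = max(0.33, 0.68) = 0.68
not y: Gödel ¬ of 0.33 = 0 (operand ≠ 0)
(y ∨ not y) = max(0.33, 0) = 0.33
not (y ∨ not y): Gödel ¬ of 0.33 = 0 (operand ≠ 0)
not not (y ∨ not y): Gödel ¬ of 0 = 1 (operand is 0)
((y ∨ x) → not not (y ∨ not y)): 0.68 ≤ 1, so result = 1
not y: Gödel ¬ of 0.33 = 0 (operand ≠ 0)
(z → y): 0.2 ≤ 0.33, so result = 1
(not y → (z → y)): 0 ≤ 1, so result = 1
(((y ∨ x) → not not (y ∨ not y)) ∨ (not y → (z → y))) = max(1, 1) = 1
((z ∨ z) ∧ (((y ∨ x) → not not (y ∨ not y)) ∨ (not y → (z → y)))) = min(0.2, 1) = 0.2
((z ∨ (x → (x ∨ z))) → ((z ∨ z) ∧ (((y ∨ x) → not not (y ∨ not y)) ∨ (not y → (z → y))))): 1 > 0.2, so result = 0.2

0.20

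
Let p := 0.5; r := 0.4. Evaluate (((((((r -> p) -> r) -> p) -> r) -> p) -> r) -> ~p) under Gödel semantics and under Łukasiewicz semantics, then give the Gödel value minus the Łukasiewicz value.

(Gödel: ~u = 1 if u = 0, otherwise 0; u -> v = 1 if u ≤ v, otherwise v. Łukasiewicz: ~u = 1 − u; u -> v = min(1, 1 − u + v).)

Gödel evaluation:
  (r -> p): 0.4 ≤ 0.5, so result = 1
  ((r -> p) -> r): 1 > 0.4, so result = 0.4
  (((r -> p) -> r) -> p): 0.4 ≤ 0.5, so result = 1
  ((((r -> p) -> r) -> p) -> r): 1 > 0.4, so result = 0.4
  (((((r -> p) -> r) -> p) -> r) -> p): 0.4 ≤ 0.5, so result = 1
  ((((((r -> p) -> r) -> p) -> r) -> p) -> r): 1 > 0.4, so result = 0.4
  ~p: Gödel ¬ of 0.5 = 0 (operand ≠ 0)
  (((((((r -> p) -> r) -> p) -> r) -> p) -> r) -> ~p): 0.4 > 0, so result = 0
  Gödel value = 0
Łukasiewicz evaluation:
  (r -> p): min(1, 1 − 0.4 + 0.5) = 1
  ((r -> p) -> r): min(1, 1 − 1 + 0.4) = 0.4
  (((r -> p) -> r) -> p): min(1, 1 − 0.4 + 0.5) = 1
  ((((r -> p) -> r) -> p) -> r): min(1, 1 − 1 + 0.4) = 0.4
  (((((r -> p) -> r) -> p) -> r) -> p): min(1, 1 − 0.4 + 0.5) = 1
  ((((((r -> p) -> r) -> p) -> r) -> p) -> r): min(1, 1 − 1 + 0.4) = 0.4
  ~p: Łukasiewicz ¬ gives 1 − 0.5 = 0.5
  (((((((r -> p) -> r) -> p) -> r) -> p) -> r) -> ~p): min(1, 1 − 0.4 + 0.5) = 1
  Łukasiewicz value = 1
Difference: 0 − 1 = -1.00

-1.00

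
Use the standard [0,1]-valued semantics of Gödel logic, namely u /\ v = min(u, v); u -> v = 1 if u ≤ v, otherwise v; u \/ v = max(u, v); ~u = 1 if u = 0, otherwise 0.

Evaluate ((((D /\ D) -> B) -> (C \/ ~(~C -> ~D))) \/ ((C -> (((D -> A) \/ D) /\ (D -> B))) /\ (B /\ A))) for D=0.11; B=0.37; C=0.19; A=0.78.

(D /\ D) = min(0.11, 0.11) = 0.11
((D /\ D) -> B): 0.11 ≤ 0.37, so result = 1
~C: Gödel ¬ of 0.19 = 0 (operand ≠ 0)
~D: Gödel ¬ of 0.11 = 0 (operand ≠ 0)
(~C -> ~D): 0 ≤ 0, so result = 1
~(~C -> ~D): Gödel ¬ of 1 = 0 (operand ≠ 0)
(C \/ ~(~C -> ~D)) = max(0.19, 0) = 0.19
(((D /\ D) -> B) -> (C \/ ~(~C -> ~D))): 1 > 0.19, so result = 0.19
(D -> A): 0.11 ≤ 0.78, so result = 1
((D -> A) \/ D) = max(1, 0.11) = 1
(D -> B): 0.11 ≤ 0.37, so result = 1
(((D -> A) \/ D) /\ (D -> B)) = min(1, 1) = 1
(C -> (((D -> A) \/ D) /\ (D -> B))): 0.19 ≤ 1, so result = 1
(B /\ A) = min(0.37, 0.78) = 0.37
((C -> (((D -> A) \/ D) /\ (D -> B))) /\ (B /\ A)) = min(1, 0.37) = 0.37
((((D /\ D) -> B) -> (C \/ ~(~C -> ~D))) \/ ((C -> (((D -> A) \/ D) /\ (D -> B))) /\ (B /\ A))) = max(0.19, 0.37) = 0.37

0.37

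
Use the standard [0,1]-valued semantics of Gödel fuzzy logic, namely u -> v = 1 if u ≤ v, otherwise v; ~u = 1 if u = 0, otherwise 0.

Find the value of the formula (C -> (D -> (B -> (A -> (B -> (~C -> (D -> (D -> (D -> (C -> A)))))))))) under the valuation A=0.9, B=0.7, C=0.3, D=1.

1.00

~C: Gödel ¬ of 0.3 = 0 (operand ≠ 0)
(C -> A): 0.3 ≤ 0.9, so result = 1
(D -> (C -> A)): 1 ≤ 1, so result = 1
(D -> (D -> (C -> A))): 1 ≤ 1, so result = 1
(D -> (D -> (D -> (C -> A)))): 1 ≤ 1, so result = 1
(~C -> (D -> (D -> (D -> (C -> A))))): 0 ≤ 1, so result = 1
(B -> (~C -> (D -> (D -> (D -> (C -> A)))))): 0.7 ≤ 1, so result = 1
(A -> (B -> (~C -> (D -> (D -> (D -> (C -> A))))))): 0.9 ≤ 1, so result = 1
(B -> (A -> (B -> (~C -> (D -> (D -> (D -> (C -> A)))))))): 0.7 ≤ 1, so result = 1
(D -> (B -> (A -> (B -> (~C -> (D -> (D -> (D -> (C -> A))))))))): 1 ≤ 1, so result = 1
(C -> (D -> (B -> (A -> (B -> (~C -> (D -> (D -> (D -> (C -> A)))))))))): 0.3 ≤ 1, so result = 1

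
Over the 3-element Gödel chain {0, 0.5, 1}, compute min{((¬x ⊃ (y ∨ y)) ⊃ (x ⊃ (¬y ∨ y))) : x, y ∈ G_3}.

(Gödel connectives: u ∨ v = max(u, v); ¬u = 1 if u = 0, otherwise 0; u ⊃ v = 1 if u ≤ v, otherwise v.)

The minimum is attained at x = 1, y = 0.5:
  ¬x: Gödel ¬ of 1 = 0 (operand ≠ 0)
  (y ∨ y) = max(0.5, 0.5) = 0.5
  (¬x ⊃ (y ∨ y)): 0 ≤ 0.5, so result = 1
  ¬y: Gödel ¬ of 0.5 = 0 (operand ≠ 0)
  (¬y ∨ y) = max(0, 0.5) = 0.5
  (x ⊃ (¬y ∨ y)): 1 > 0.5, so result = 0.5
  ((¬x ⊃ (y ∨ y)) ⊃ (x ⊃ (¬y ∨ y))): 1 > 0.5, so result = 0.5
Checking all 9 assignments confirms none give a value below 0.50.

0.50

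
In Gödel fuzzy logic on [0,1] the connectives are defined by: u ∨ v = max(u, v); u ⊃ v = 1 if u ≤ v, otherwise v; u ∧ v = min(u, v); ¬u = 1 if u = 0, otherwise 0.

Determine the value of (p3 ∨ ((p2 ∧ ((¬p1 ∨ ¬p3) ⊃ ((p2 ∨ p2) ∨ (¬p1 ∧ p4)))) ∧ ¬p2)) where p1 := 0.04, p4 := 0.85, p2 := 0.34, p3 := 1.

1.00

¬p1: Gödel ¬ of 0.04 = 0 (operand ≠ 0)
¬p3: Gödel ¬ of 1 = 0 (operand ≠ 0)
(¬p1 ∨ ¬p3) = max(0, 0) = 0
(p2 ∨ p2) = max(0.34, 0.34) = 0.34
¬p1: Gödel ¬ of 0.04 = 0 (operand ≠ 0)
(¬p1 ∧ p4) = min(0, 0.85) = 0
((p2 ∨ p2) ∨ (¬p1 ∧ p4)) = max(0.34, 0) = 0.34
((¬p1 ∨ ¬p3) ⊃ ((p2 ∨ p2) ∨ (¬p1 ∧ p4))): 0 ≤ 0.34, so result = 1
(p2 ∧ ((¬p1 ∨ ¬p3) ⊃ ((p2 ∨ p2) ∨ (¬p1 ∧ p4)))) = min(0.34, 1) = 0.34
¬p2: Gödel ¬ of 0.34 = 0 (operand ≠ 0)
((p2 ∧ ((¬p1 ∨ ¬p3) ⊃ ((p2 ∨ p2) ∨ (¬p1 ∧ p4)))) ∧ ¬p2) = min(0.34, 0) = 0
(p3 ∨ ((p2 ∧ ((¬p1 ∨ ¬p3) ⊃ ((p2 ∨ p2) ∨ (¬p1 ∧ p4)))) ∧ ¬p2)) = max(1, 0) = 1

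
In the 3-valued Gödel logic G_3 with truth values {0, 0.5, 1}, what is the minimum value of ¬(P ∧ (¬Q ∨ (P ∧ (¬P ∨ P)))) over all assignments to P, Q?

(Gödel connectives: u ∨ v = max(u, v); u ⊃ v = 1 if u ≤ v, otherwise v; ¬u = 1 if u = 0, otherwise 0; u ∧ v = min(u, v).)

The minimum is attained at P = 0.5, Q = 0:
  ¬Q: Gödel ¬ of 0 = 1 (operand is 0)
  ¬P: Gödel ¬ of 0.5 = 0 (operand ≠ 0)
  (¬P ∨ P) = max(0, 0.5) = 0.5
  (P ∧ (¬P ∨ P)) = min(0.5, 0.5) = 0.5
  (¬Q ∨ (P ∧ (¬P ∨ P))) = max(1, 0.5) = 1
  (P ∧ (¬Q ∨ (P ∧ (¬P ∨ P)))) = min(0.5, 1) = 0.5
  ¬(P ∧ (¬Q ∨ (P ∧ (¬P ∨ P)))): Gödel ¬ of 0.5 = 0 (operand ≠ 0)
Checking all 9 assignments confirms none give a value below 0.00.

0.00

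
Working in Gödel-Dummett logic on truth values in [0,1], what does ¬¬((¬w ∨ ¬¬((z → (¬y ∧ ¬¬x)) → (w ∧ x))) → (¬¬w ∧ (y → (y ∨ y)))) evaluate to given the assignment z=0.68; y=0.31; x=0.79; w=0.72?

¬w: Gödel ¬ of 0.72 = 0 (operand ≠ 0)
¬y: Gödel ¬ of 0.31 = 0 (operand ≠ 0)
¬x: Gödel ¬ of 0.79 = 0 (operand ≠ 0)
¬¬x: Gödel ¬ of 0 = 1 (operand is 0)
(¬y ∧ ¬¬x) = min(0, 1) = 0
(z → (¬y ∧ ¬¬x)): 0.68 > 0, so result = 0
(w ∧ x) = min(0.72, 0.79) = 0.72
((z → (¬y ∧ ¬¬x)) → (w ∧ x)): 0 ≤ 0.72, so result = 1
¬((z → (¬y ∧ ¬¬x)) → (w ∧ x)): Gödel ¬ of 1 = 0 (operand ≠ 0)
¬¬((z → (¬y ∧ ¬¬x)) → (w ∧ x)): Gödel ¬ of 0 = 1 (operand is 0)
(¬w ∨ ¬¬((z → (¬y ∧ ¬¬x)) → (w ∧ x))) = max(0, 1) = 1
¬w: Gödel ¬ of 0.72 = 0 (operand ≠ 0)
¬¬w: Gödel ¬ of 0 = 1 (operand is 0)
(y ∨ y) = max(0.31, 0.31) = 0.31
(y → (y ∨ y)): 0.31 ≤ 0.31, so result = 1
(¬¬w ∧ (y → (y ∨ y))) = min(1, 1) = 1
((¬w ∨ ¬¬((z → (¬y ∧ ¬¬x)) → (w ∧ x))) → (¬¬w ∧ (y → (y ∨ y)))): 1 ≤ 1, so result = 1
¬((¬w ∨ ¬¬((z → (¬y ∧ ¬¬x)) → (w ∧ x))) → (¬¬w ∧ (y → (y ∨ y)))): Gödel ¬ of 1 = 0 (operand ≠ 0)
¬¬((¬w ∨ ¬¬((z → (¬y ∧ ¬¬x)) → (w ∧ x))) → (¬¬w ∧ (y → (y ∨ y)))): Gödel ¬ of 0 = 1 (operand is 0)

1.00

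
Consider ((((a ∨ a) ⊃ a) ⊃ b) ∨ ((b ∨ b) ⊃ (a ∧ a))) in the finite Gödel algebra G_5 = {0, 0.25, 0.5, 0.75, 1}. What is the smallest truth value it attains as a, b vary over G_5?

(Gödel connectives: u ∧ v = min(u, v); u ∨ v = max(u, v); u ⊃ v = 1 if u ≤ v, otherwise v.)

The minimum is attained at a = 0, b = 0.25:
  (a ∨ a) = max(0, 0) = 0
  ((a ∨ a) ⊃ a): 0 ≤ 0, so result = 1
  (((a ∨ a) ⊃ a) ⊃ b): 1 > 0.25, so result = 0.25
  (b ∨ b) = max(0.25, 0.25) = 0.25
  (a ∧ a) = min(0, 0) = 0
  ((b ∨ b) ⊃ (a ∧ a)): 0.25 > 0, so result = 0
  ((((a ∨ a) ⊃ a) ⊃ b) ∨ ((b ∨ b) ⊃ (a ∧ a))) = max(0.25, 0) = 0.25
Checking all 25 assignments confirms none give a value below 0.25.

0.25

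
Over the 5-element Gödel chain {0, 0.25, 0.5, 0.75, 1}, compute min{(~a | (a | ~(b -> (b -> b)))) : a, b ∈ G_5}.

The minimum is attained at a = 0.25, b = 0:
  ~a: Gödel ¬ of 0.25 = 0 (operand ≠ 0)
  (b -> b): 0 ≤ 0, so result = 1
  (b -> (b -> b)): 0 ≤ 1, so result = 1
  ~(b -> (b -> b)): Gödel ¬ of 1 = 0 (operand ≠ 0)
  (a | ~(b -> (b -> b))) = max(0.25, 0) = 0.25
  (~a | (a | ~(b -> (b -> b)))) = max(0, 0.25) = 0.25
Checking all 25 assignments confirms none give a value below 0.25.

0.25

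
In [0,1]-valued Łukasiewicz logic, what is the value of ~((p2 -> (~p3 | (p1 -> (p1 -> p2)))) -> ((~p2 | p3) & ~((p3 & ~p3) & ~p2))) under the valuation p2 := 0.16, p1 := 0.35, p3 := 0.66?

~p3: Łukasiewicz ¬ gives 1 − 0.66 = 0.34
(p1 -> p2): min(1, 1 − 0.35 + 0.16) = 0.81
(p1 -> (p1 -> p2)): min(1, 1 − 0.35 + 0.81) = 1
(~p3 | (p1 -> (p1 -> p2))) = max(0.34, 1) = 1
(p2 -> (~p3 | (p1 -> (p1 -> p2)))): min(1, 1 − 0.16 + 1) = 1
~p2: Łukasiewicz ¬ gives 1 − 0.16 = 0.84
(~p2 | p3) = max(0.84, 0.66) = 0.84
~p3: Łukasiewicz ¬ gives 1 − 0.66 = 0.34
(p3 & ~p3) = min(0.66, 0.34) = 0.34
~p2: Łukasiewicz ¬ gives 1 − 0.16 = 0.84
((p3 & ~p3) & ~p2) = min(0.34, 0.84) = 0.34
~((p3 & ~p3) & ~p2): Łukasiewicz ¬ gives 1 − 0.34 = 0.66
((~p2 | p3) & ~((p3 & ~p3) & ~p2)) = min(0.84, 0.66) = 0.66
((p2 -> (~p3 | (p1 -> (p1 -> p2)))) -> ((~p2 | p3) & ~((p3 & ~p3) & ~p2))): min(1, 1 − 1 + 0.66) = 0.66
~((p2 -> (~p3 | (p1 -> (p1 -> p2)))) -> ((~p2 | p3) & ~((p3 & ~p3) & ~p2))): Łukasiewicz ¬ gives 1 − 0.66 = 0.34

0.34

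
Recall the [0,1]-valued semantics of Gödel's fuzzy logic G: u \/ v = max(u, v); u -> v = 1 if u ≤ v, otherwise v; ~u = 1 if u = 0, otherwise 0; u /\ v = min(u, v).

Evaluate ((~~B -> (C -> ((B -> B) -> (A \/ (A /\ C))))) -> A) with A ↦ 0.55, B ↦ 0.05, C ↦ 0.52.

0.55

~B: Gödel ¬ of 0.05 = 0 (operand ≠ 0)
~~B: Gödel ¬ of 0 = 1 (operand is 0)
(B -> B): 0.05 ≤ 0.05, so result = 1
(A /\ C) = min(0.55, 0.52) = 0.52
(A \/ (A /\ C)) = max(0.55, 0.52) = 0.55
((B -> B) -> (A \/ (A /\ C))): 1 > 0.55, so result = 0.55
(C -> ((B -> B) -> (A \/ (A /\ C)))): 0.52 ≤ 0.55, so result = 1
(~~B -> (C -> ((B -> B) -> (A \/ (A /\ C))))): 1 ≤ 1, so result = 1
((~~B -> (C -> ((B -> B) -> (A \/ (A /\ C))))) -> A): 1 > 0.55, so result = 0.55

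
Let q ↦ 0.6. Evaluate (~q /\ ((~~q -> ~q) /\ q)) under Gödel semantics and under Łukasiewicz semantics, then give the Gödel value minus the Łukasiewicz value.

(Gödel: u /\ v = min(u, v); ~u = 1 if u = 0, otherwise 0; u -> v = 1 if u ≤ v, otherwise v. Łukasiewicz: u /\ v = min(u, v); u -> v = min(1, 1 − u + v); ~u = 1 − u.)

-0.40

Gödel evaluation:
  ~q: Gödel ¬ of 0.6 = 0 (operand ≠ 0)
  ~q: Gödel ¬ of 0.6 = 0 (operand ≠ 0)
  ~~q: Gödel ¬ of 0 = 1 (operand is 0)
  ~q: Gödel ¬ of 0.6 = 0 (operand ≠ 0)
  (~~q -> ~q): 1 > 0, so result = 0
  ((~~q -> ~q) /\ q) = min(0, 0.6) = 0
  (~q /\ ((~~q -> ~q) /\ q)) = min(0, 0) = 0
  Gödel value = 0
Łukasiewicz evaluation:
  ~q: Łukasiewicz ¬ gives 1 − 0.6 = 0.4
  ~q: Łukasiewicz ¬ gives 1 − 0.6 = 0.4
  ~~q: Łukasiewicz ¬ gives 1 − 0.4 = 0.6
  ~q: Łukasiewicz ¬ gives 1 − 0.6 = 0.4
  (~~q -> ~q): min(1, 1 − 0.6 + 0.4) = 0.8
  ((~~q -> ~q) /\ q) = min(0.8, 0.6) = 0.6
  (~q /\ ((~~q -> ~q) /\ q)) = min(0.4, 0.6) = 0.4
  Łukasiewicz value = 0.4
Difference: 0 − 0.4 = -0.40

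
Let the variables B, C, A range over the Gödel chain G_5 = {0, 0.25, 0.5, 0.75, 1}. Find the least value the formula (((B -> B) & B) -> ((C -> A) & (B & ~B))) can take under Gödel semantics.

The minimum is attained at B = 0.25, C = 0, A = 0:
  (B -> B): 0.25 ≤ 0.25, so result = 1
  ((B -> B) & B) = min(1, 0.25) = 0.25
  (C -> A): 0 ≤ 0, so result = 1
  ~B: Gödel ¬ of 0.25 = 0 (operand ≠ 0)
  (B & ~B) = min(0.25, 0) = 0
  ((C -> A) & (B & ~B)) = min(1, 0) = 0
  (((B -> B) & B) -> ((C -> A) & (B & ~B))): 0.25 > 0, so result = 0
Checking all 125 assignments confirms none give a value below 0.00.

0.00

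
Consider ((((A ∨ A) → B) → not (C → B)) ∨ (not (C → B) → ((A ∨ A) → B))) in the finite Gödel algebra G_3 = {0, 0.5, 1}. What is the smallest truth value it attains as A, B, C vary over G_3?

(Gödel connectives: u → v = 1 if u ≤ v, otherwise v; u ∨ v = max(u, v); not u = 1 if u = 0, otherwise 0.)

1.00

Every assignment gives 1. For instance at A = 0, B = 0, C = 0:
  (A ∨ A) = max(0, 0) = 0
  ((A ∨ A) → B): 0 ≤ 0, so result = 1
  (C → B): 0 ≤ 0, so result = 1
  not (C → B): Gödel ¬ of 1 = 0 (operand ≠ 0)
  (((A ∨ A) → B) → not (C → B)): 1 > 0, so result = 0
  (C → B): 0 ≤ 0, so result = 1
  not (C → B): Gödel ¬ of 1 = 0 (operand ≠ 0)
  (A ∨ A) = max(0, 0) = 0
  ((A ∨ A) → B): 0 ≤ 0, so result = 1
  (not (C → B) → ((A ∨ A) → B)): 0 ≤ 1, so result = 1
  ((((A ∨ A) → B) → not (C → B)) ∨ (not (C → B) → ((A ∨ A) → B))) = max(0, 1) = 1
All 27 assignments give value 1 — the formula is a G_3-tautology.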